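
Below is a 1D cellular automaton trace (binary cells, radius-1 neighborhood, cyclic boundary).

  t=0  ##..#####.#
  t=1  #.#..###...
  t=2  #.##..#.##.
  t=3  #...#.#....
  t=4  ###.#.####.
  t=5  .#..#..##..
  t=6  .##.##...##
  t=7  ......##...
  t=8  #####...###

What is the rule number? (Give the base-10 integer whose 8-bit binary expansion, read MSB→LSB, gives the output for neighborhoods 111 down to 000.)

149

  ###|#  b7=1 t=0,i=0
  ##.|.  b6=0 t=0,i=1
  #.#|.  b5=0 t=0,i=9
  #..|#  b4=1 t=0,i=2
  .##|.  b3=0 t=0,i=4
  .#.|#  b2=1 t=1,i=0
  ..#|.  b1=0 t=0,i=3
  ...|#  b0=1 t=1,i=9
  bits 10010101 = 149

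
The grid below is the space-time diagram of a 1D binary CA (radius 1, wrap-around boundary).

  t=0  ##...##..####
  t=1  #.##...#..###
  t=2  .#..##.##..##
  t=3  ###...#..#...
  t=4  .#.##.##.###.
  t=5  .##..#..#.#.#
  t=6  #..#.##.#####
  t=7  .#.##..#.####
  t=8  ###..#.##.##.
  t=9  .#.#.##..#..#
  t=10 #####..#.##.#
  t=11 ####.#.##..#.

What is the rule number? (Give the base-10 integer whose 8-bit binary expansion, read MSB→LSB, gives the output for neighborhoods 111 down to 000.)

181

  [7] ### => #  t=0,i=0
  [6] ##. => .  t=0,i=1
  [5] #.# => #  t=1,i=1
  [4] #.. => #  t=0,i=2
  [3] .## => .  t=0,i=5
  [2] .#. => #  t=1,i=7
  [1] ..# => .  t=0,i=4
  [0] ... => #  t=0,i=3
  bits 10110101 = 181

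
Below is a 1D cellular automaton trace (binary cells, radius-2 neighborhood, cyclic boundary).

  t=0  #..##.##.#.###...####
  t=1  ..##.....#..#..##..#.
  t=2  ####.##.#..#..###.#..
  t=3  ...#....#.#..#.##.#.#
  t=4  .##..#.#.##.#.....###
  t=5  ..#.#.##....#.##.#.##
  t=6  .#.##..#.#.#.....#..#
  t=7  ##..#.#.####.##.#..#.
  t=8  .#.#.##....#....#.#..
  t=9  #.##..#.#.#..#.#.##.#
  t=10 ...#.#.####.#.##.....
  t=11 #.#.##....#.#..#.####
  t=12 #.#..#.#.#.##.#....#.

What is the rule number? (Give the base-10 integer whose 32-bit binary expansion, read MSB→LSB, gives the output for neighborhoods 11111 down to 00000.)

2688504909

  #####|#  b31=1 t=0,i=19
  ####.|.  b30=0 t=0,i=20
  ###.#|#  b29=1 t=2,i=3
  ###..|.  b28=0 t=0,i=0
  ##.##|.  b27=0 t=0,i=5
  ##.#.|.  b26=0 t=0,i=8
  ##..#|.  b25=0 t=0,i=1
  ##...|.  b24=0 t=0,i=14
  #.###|.  b23=0 t=0,i=11
  #.##.|.  b22=0 t=0,i=6
  #.#.#|#  b21=1 t=0,i=9
  #.#..|#  b20=1 t=2,i=8
  #..##|#  b19=1 t=0,i=2
  #..#.|#  b18=1 t=1,i=11
  #...#|#  b17=1 t=0,i=15
  #....|#  b16=1 t=1,i=5
  .####|.  b15=0 t=0,i=18
  .###.|#  b14=1 t=0,i=12
  .##.#|.  b13=0 t=0,i=4
  .##..|#  b12=1 t=1,i=3
  .#.##|.  b11=0 t=0,i=10
  .#.#.|#  b10=1 t=3,i=9
  .#..#|.  b9=0 t=1,i=10
  .#...|.  b8=0 t=1,i=20
  ..###|.  b7=0 t=0,i=17
  ..##.|#  b6=1 t=0,i=3
  ..#.#|.  b5=0 t=3,i=8
  ..#..|.  b4=0 t=1,i=9
  ...##|#  b3=1 t=0,i=16
  ...#.|#  b2=1 t=1,i=8
  ....#|.  b1=0 t=1,i=7
  .....|#  b0=1 t=1,i=6
  bits 10100000001111110101010001001101 = 2688504909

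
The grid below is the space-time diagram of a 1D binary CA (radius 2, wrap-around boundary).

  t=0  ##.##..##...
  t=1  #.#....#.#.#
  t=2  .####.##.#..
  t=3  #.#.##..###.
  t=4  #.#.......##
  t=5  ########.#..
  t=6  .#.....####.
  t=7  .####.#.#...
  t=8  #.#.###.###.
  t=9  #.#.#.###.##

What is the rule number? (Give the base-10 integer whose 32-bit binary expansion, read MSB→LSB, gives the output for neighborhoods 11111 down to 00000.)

766608253

  [31] ##### => .  t=5,i=2
  [30] ####. => .  t=2,i=3
  [29] ###.# => #  t=2,i=4
  [28] ###.. => .  t=6,i=10
  [27] ##.## => #  t=0,i=2
  [26] ##.#. => #  t=1,i=1
  [25] ##..# => .  t=0,i=5
  [24] ##... => #  t=0,i=9
  [23] #.### => #  t=8,i=4
  [22] #.##. => .  t=0,i=3
  [21] #.#.# => #  t=1,i=9
  [20] #.#.. => #  t=1,i=2
  [19] #..## => .  t=0,i=6
  [18] #..#. => .  t=6,i=0
  [17] #...# => .  t=0,i=10
  [16] #.... => #  t=1,i=4
  [15] .#### => #  t=2,i=2
  [14] .###. => .  t=3,i=9
  [13] .##.# => .  t=0,i=1
  [12] .##.. => .  t=0,i=4
  [11] .#.## => .  t=1,i=10
  [10] .#.#. => .  t=1,i=8
  [9] .#..# => #  t=5,i=10
  [8] .#... => #  t=1,i=3
  [7] ..### => .  t=2,i=1
  [6] ..##. => #  t=0,i=0
  [5] ..#.# => #  t=1,i=7
  [4] ..#.. => #  t=6,i=1
  [3] ...## => #  t=0,i=11
  [2] ...#. => #  t=1,i=6
  [1] ....# => .  t=1,i=5
  [0] ..... => #  t=4,i=5
  bits 00101101101100011000001101111101 = 766608253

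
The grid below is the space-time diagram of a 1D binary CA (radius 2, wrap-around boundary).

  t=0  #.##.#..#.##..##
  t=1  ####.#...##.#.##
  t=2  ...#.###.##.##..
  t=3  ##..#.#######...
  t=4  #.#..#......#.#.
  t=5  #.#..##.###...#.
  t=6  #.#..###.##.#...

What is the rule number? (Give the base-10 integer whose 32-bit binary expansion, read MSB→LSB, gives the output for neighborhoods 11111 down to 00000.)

980576723

  [31] ##### => .  t=1,i=0
  [30] ####. => .  t=1,i=2
  [29] ###.# => #  t=0,i=0
  [28] ###.. => #  t=3,i=12
  [27] ##.## => #  t=0,i=1
  [26] ##.#. => .  t=0,i=4
  [25] ##..# => #  t=0,i=12
  [24] ##... => .  t=2,i=14
  [23] #.### => .  t=1,i=14
  [22] #.##. => #  t=0,i=2
  [21] #.#.# => #  t=1,i=12
  [20] #.#.. => #  t=0,i=5
  [19] #..## => .  t=0,i=13
  [18] #..#. => .  t=0,i=7
  [17] #...# => #  t=1,i=7
  [16] #.... => .  t=2,i=15
  [15] .#### => .  t=1,i=15
  [14] .###. => #  t=0,i=15
  [13] .##.# => #  t=0,i=3
  [12] .##.. => .  t=0,i=11
  [11] .#.## => #  t=0,i=9
  [10] .#.#. => .  t=4,i=1
  [9] .#..# => .  t=0,i=6
  [8] .#... => #  t=1,i=6
  [7] ..### => #  t=0,i=14
  [6] ..##. => #  t=1,i=9
  [5] ..#.# => .  t=0,i=8
  [4] ..#.. => #  t=4,i=5
  [3] ...## => .  t=1,i=8
  [2] ...#. => .  t=2,i=2
  [1] ....# => #  t=2,i=1
  [0] ..... => #  t=2,i=0
  bits 00111010011100100110100111010011 = 980576723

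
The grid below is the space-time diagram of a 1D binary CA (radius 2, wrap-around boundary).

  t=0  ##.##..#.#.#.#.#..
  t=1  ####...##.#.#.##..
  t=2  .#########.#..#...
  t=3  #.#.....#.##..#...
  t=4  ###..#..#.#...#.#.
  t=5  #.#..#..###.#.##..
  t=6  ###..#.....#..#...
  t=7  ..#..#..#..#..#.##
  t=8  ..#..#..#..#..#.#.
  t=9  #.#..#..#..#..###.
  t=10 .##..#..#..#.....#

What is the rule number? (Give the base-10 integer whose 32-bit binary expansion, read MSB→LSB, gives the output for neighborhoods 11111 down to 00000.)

1574085753

  #####|.  b31=0 t=2,i=3
  ####.|#  b30=1 t=1,i=2
  ###.#|.  b29=0 t=2,i=9
  ###..|#  b28=1 t=1,i=3
  ##.##|#  b27=1 t=0,i=2
  ##.#.|#  b26=1 t=1,i=9
  ##..#|.  b25=0 t=0,i=5
  ##...|#  b24=1 t=1,i=4
  #.###|#  b23=1 t=4,i=0
  #.##.|#  b22=1 t=0,i=3
  #.#.#|.  b21=0 t=0,i=9
  #.#..|#  b20=1 t=0,i=15
  #..##|.  b19=0 t=0,i=17
  #..#.|.  b18=0 t=0,i=6
  #...#|#  b17=1 t=1,i=5
  #....|.  b16=0 t=2,i=16
  .####|#  b15=1 t=1,i=1
  .###.|.  b14=0 t=4,i=1
  .##.#|#  b13=1 t=0,i=1
  .##..|.  b12=0 t=0,i=4
  .#.##|.  b11=0 t=1,i=13
  .#.#.|#  b10=1 t=0,i=8
  .#..#|.  b9=0 t=0,i=16
  .#...|.  b8=0 t=2,i=15
  ..###|.  b7=0 t=1,i=0
  ..##.|#  b6=1 t=0,i=0
  ..#.#|#  b5=1 t=0,i=7
  ..#..|#  b4=1 t=2,i=14
  ...##|#  b3=1 t=1,i=6
  ...#.|.  b2=0 t=3,i=7
  ....#|.  b1=0 t=2,i=17
  .....|#  b0=1 t=3,i=5
  bits 01011101110100101010010001111001 = 1574085753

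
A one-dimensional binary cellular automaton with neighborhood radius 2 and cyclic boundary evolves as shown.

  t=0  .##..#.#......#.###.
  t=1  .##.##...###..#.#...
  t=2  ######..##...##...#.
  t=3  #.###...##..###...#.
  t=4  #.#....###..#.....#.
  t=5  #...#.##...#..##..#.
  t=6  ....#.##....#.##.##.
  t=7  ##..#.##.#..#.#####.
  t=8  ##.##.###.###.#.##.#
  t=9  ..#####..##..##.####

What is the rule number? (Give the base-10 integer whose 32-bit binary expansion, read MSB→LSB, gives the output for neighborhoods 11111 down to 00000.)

  [31] ##### => #  t=2,i=2
  [30] ####. => #  t=2,i=4
  [29] ###.# => .  t=7,i=18
  [28] ###.. => .  t=0,i=18
  [27] ##.## => #  t=1,i=3
  [26] ##.#. => #  t=7,i=8
  [25] ##..# => .  t=0,i=3
  [24] ##... => .  t=1,i=6
  [23] #.### => #  t=0,i=16
  [22] #.##. => #  t=1,i=4
  [21] #.#.# => #  t=3,i=0
  [20] #.#.. => .  t=0,i=7
  [19] #..## => .  t=0,i=0
  [18] #..#. => #  t=0,i=4
  [17] #...# => .  t=1,i=7
  [16] #.... => #  t=0,i=9
  [15] .#### => .  t=2,i=1
  [14] .###. => .  t=0,i=17
  [13] .##.# => #  t=1,i=2
  [12] .##.. => #  t=0,i=2
  [11] .#.## => .  t=0,i=15
  [10] .#.#. => .  t=0,i=6
  [9] .#..# => #  t=5,i=12
  [8] .#... => .  t=0,i=8
  [7] ..### => #  t=1,i=9
  [6] ..##. => #  t=0,i=1
  [5] ..#.# => #  t=0,i=5
  [4] ..#.. => .  t=4,i=12
  [3] ...## => #  t=1,i=0
  [2] ...#. => .  t=0,i=13
  [1] ....# => .  t=0,i=12
  [0] ..... => #  t=0,i=10
  bits 11001100111001010011001011101001 = 3437572841

3437572841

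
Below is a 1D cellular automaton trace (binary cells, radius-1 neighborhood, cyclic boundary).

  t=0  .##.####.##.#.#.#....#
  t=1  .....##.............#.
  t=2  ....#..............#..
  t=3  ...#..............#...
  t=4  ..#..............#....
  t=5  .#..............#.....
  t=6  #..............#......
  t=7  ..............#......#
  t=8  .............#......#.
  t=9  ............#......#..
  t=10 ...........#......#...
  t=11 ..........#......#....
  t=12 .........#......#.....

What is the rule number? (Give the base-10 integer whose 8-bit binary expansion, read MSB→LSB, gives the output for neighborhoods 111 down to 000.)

130

  ###|#  b7=1 t=0,i=5
  ##.|.  b6=0 t=0,i=2
  #.#|.  b5=0 t=0,i=0
  #..|.  b4=0 t=0,i=17
  .##|.  b3=0 t=0,i=1
  .#.|.  b2=0 t=0,i=12
  ..#|#  b1=1 t=0,i=20
  ...|.  b0=0 t=0,i=18
  bits 10000010 = 130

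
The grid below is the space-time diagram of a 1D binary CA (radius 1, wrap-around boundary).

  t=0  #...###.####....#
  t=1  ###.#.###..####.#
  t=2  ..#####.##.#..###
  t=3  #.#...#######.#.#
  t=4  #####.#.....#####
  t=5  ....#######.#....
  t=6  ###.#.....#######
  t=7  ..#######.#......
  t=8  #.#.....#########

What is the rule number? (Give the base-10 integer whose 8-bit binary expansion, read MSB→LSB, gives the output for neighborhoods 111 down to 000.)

  nb ###: next=.  (t=0,i=5, bit7=0)
  nb ##.: next=#  (t=0,i=0, bit6=1)
  nb #.#: next=#  (t=0,i=7, bit5=1)
  nb #..: next=#  (t=0,i=1, bit4=1)
  nb .##: next=#  (t=0,i=4, bit3=1)
  nb .#.: next=#  (t=1,i=4, bit2=1)
  nb ..#: next=.  (t=0,i=3, bit1=0)
  nb ...: next=#  (t=0,i=2, bit0=1)
  bits 01111101 = 125

125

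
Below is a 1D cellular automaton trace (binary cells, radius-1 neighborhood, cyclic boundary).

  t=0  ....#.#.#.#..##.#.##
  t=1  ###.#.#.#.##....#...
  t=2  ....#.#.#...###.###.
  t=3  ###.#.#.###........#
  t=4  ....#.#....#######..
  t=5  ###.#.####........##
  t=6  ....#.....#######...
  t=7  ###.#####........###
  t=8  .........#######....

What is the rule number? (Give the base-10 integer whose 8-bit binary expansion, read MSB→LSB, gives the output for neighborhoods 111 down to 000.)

21

  ### -> .   bit 7 = 0  t=1,i=1
  ##. -> .   bit 6 = 0  t=0,i=14
  #.# -> .   bit 5 = 0  t=0,i=5
  #.. -> #   bit 4 = 1  t=0,i=0
  .## -> .   bit 3 = 0  t=0,i=13
  .#. -> #   bit 2 = 1  t=0,i=4
  ..# -> .   bit 1 = 0  t=0,i=3
  ... -> #   bit 0 = 1  t=0,i=1
  bits 00010101 = 21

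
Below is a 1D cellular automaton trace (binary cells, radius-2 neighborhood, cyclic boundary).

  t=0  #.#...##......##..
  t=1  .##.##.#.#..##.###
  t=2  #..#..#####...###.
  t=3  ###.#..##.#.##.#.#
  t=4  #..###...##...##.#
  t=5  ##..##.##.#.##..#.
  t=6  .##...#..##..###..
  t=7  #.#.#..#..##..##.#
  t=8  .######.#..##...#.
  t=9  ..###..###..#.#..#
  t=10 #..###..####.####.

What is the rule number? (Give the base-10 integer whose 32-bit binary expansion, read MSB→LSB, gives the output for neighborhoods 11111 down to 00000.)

  ##### -> #   bit 31 = 1  t=2,i=8
  ####. -> .   bit 30 = 0  t=2,i=9
  ###.# -> .   bit 29 = 0  t=1,i=17
  ###.. -> #   bit 28 = 1  t=2,i=10
  ##.## -> #   bit 27 = 1  t=1,i=0
  ##.#. -> #   bit 26 = 1  t=1,i=6
  ##..# -> #   bit 25 = 1  t=0,i=16
  ##... -> .   bit 24 = 0  t=0,i=8
  #.### -> #   bit 23 = 1  t=1,i=15
  #.##. -> .   bit 22 = 0  t=1,i=1
  #.#.# -> #   bit 21 = 1  t=1,i=7
  #.#.. -> #   bit 20 = 1  t=0,i=2
  #..## -> .   bit 19 = 0  t=1,i=11
  #..#. -> #   bit 18 = 1  t=0,i=17
  #...# -> #   bit 17 = 1  t=0,i=4
  #.... -> #   bit 16 = 1  t=0,i=9
  .#### -> #   bit 15 = 1  t=2,i=7
  .###. -> #   bit 14 = 1  t=1,i=16
  .##.# -> .   bit 13 = 0  t=1,i=2
  .##.. -> #   bit 12 = 1  t=0,i=7
  .#.## -> .   bit 11 = 0  t=3,i=11
  .#.#. -> #   bit 10 = 1  t=0,i=1
  .#..# -> #   bit 9 = 1  t=1,i=10
  .#... -> .   bit 8 = 0  t=0,i=3
  ..### -> .   bit 7 = 0  t=2,i=6
  ..##. -> .   bit 6 = 0  t=0,i=6
  ..#.# -> .   bit 5 = 0  t=0,i=0
  ..#.. -> .   bit 4 = 0  t=2,i=3
  ...## -> #   bit 3 = 1  t=0,i=5
  ...#. -> .   bit 2 = 0  t=6,i=5
  ....# -> #   bit 1 = 1  t=0,i=12
  ..... -> .   bit 0 = 0  t=0,i=10
  bits 10011110101101111101011000001010 = 2662848010

2662848010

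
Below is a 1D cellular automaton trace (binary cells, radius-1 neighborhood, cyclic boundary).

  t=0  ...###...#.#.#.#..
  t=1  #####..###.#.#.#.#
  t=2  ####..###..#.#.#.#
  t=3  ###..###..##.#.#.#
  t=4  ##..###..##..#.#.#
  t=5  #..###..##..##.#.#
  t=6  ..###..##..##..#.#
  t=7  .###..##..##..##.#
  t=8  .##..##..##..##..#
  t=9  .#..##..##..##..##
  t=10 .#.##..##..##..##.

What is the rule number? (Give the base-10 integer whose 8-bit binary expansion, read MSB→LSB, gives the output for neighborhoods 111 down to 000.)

143

  ###|#  b7=1 t=0,i=4
  ##.|.  b6=0 t=0,i=5
  #.#|.  b5=0 t=0,i=10
  #..|.  b4=0 t=0,i=6
  .##|#  b3=1 t=0,i=3
  .#.|#  b2=1 t=0,i=9
  ..#|#  b1=1 t=0,i=2
  ...|#  b0=1 t=0,i=0
  bits 10001111 = 143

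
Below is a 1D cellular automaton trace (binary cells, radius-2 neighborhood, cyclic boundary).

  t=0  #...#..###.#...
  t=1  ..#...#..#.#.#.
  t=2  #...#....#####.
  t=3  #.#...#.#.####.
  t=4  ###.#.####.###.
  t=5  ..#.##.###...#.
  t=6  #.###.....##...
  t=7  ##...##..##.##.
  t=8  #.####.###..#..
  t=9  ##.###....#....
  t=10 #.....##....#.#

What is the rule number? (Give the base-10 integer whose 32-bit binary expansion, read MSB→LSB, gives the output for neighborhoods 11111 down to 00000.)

3816524904

  [31] ##### => #  t=2,i=11
  [30] ####. => #  t=2,i=12
  [29] ###.# => #  t=0,i=9
  [28] ###.. => .  t=5,i=9
  [27] ##.## => .  t=4,i=10
  [26] ##.#. => .  t=0,i=10
  [25] ##..# => #  t=7,i=7
  [24] ##... => #  t=5,i=10
  [23] #.### => .  t=3,i=10
  [22] #.##. => #  t=5,i=4
  [21] #.#.# => #  t=1,i=11
  [20] #.#.. => #  t=0,i=11
  [19] #..## => #  t=0,i=6
  [18] #..#. => .  t=1,i=8
  [17] #...# => #  t=0,i=2
  [16] #.... => #  t=2,i=6
  [15] .#### => #  t=2,i=10
  [14] .###. => .  t=0,i=8
  [13] .##.# => .  t=5,i=5
  [12] .##.. => .  t=6,i=11
  [11] .#.## => #  t=3,i=9
  [10] .#.#. => #  t=1,i=10
  [9] .#..# => .  t=0,i=5
  [8] .#... => .  t=0,i=1
  [7] ..### => .  t=0,i=7
  [6] ..##. => #  t=6,i=10
  [5] ..#.# => #  t=1,i=9
  [4] ..#.. => .  t=0,i=0
  [3] ...## => #  t=2,i=8
  [2] ...#. => .  t=0,i=3
  [1] ....# => .  t=2,i=7
  [0] ..... => .  t=6,i=7
  bits 11100011011110111000110001101000 = 3816524904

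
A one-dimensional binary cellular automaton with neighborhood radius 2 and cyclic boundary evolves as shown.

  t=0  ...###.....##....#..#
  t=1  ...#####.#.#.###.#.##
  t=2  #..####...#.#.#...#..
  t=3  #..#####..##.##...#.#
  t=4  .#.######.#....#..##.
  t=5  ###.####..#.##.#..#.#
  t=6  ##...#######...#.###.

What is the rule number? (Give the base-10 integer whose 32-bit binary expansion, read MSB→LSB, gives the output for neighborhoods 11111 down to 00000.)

  #####|#  b31=1 t=1,i=5
  ####.|#  b30=1 t=1,i=6
  ###.#|.  b29=0 t=1,i=7
  ###..|#  b28=1 t=0,i=5
  ##.##|.  b27=0 t=3,i=12
  ##.#.|.  b26=0 t=1,i=8
  ##..#|#  b25=1 t=3,i=1
  ##...|#  b24=1 t=0,i=6
  #.###|.  b23=0 t=1,i=13
  #.##.|.  b22=0 t=1,i=19
  #.#.#|.  b21=0 t=1,i=9
  #.#..|#  b20=1 t=2,i=14
  #..##|.  b19=0 t=2,i=2
  #..#.|#  b18=1 t=0,i=19
  #...#|.  b17=0 t=0,i=1
  #....|#  b16=1 t=0,i=7
  .####|#  b15=1 t=1,i=4
  .###.|#  b14=1 t=0,i=4
  .##.#|.  b13=0 t=3,i=11
  .##..|.  b12=0 t=0,i=12
  .#.##|#  b11=1 t=1,i=12
  .#.#.|#  b10=1 t=1,i=10
  .#..#|.  b9=0 t=0,i=18
  .#...|.  b8=0 t=0,i=0
  ..###|#  b7=1 t=0,i=3
  ..##.|#  b6=1 t=0,i=11
  ..#.#|#  b5=1 t=2,i=10
  ..#..|#  b4=1 t=0,i=17
  ...##|.  b3=0 t=0,i=2
  ...#.|.  b2=0 t=0,i=16
  ....#|#  b1=1 t=0,i=9
  .....|.  b0=0 t=0,i=8
  bits 11010011000101011100110011110010 = 3541421298

3541421298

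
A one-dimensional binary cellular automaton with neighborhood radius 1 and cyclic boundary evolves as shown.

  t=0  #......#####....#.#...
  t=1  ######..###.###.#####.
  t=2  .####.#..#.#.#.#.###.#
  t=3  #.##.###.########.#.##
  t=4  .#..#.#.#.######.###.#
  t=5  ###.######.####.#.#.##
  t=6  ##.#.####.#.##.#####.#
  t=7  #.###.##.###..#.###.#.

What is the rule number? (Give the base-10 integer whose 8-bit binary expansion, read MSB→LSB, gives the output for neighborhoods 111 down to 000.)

  ###|#  b7=1 t=0,i=8
  ##.|.  b6=0 t=0,i=11
  #.#|#  b5=1 t=0,i=17
  #..|#  b4=1 t=0,i=1
  .##|.  b3=0 t=0,i=7
  .#.|#  b2=1 t=0,i=0
  ..#|.  b1=0 t=0,i=6
  ...|#  b0=1 t=0,i=2
  bits 10110101 = 181

181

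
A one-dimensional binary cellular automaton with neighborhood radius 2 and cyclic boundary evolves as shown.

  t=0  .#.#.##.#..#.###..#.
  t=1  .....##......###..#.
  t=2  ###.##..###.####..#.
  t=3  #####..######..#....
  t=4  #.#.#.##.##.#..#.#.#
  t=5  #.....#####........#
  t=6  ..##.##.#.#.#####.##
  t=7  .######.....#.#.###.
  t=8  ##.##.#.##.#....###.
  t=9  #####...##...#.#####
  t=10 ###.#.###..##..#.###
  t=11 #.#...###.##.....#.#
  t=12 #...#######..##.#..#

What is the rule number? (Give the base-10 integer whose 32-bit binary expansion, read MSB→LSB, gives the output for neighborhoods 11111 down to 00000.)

3100336349

  ##### -> #   bit 31 = 1  t=3,i=2
  ####. -> .   bit 30 = 0  t=2,i=14
  ###.# -> #   bit 29 = 1  t=2,i=2
  ###.. -> #   bit 28 = 1  t=0,i=15
  ##.## -> #   bit 27 = 1  t=2,i=3
  ##.#. -> .   bit 26 = 0  t=0,i=7
  ##..# -> .   bit 25 = 0  t=0,i=16
  ##... -> .   bit 24 = 0  t=1,i=7
  #.### -> #   bit 23 = 1  t=0,i=13
  #.##. -> #   bit 22 = 1  t=0,i=5
  #.#.# -> .   bit 21 = 0  t=0,i=3
  #.#.. -> .   bit 20 = 0  t=0,i=8
  #..## -> #   bit 19 = 1  t=2,i=7
  #..#. -> .   bit 18 = 0  t=0,i=0
  #...# -> #   bit 17 = 1  t=9,i=6
  #.... -> #   bit 16 = 1  t=1,i=0
  .#### -> .   bit 15 = 0  t=2,i=13
  .###. -> #   bit 14 = 1  t=0,i=14
  .##.# -> #   bit 13 = 1  t=0,i=6
  .##.. -> .   bit 12 = 0  t=1,i=6
  .#.## -> .   bit 11 = 0  t=0,i=4
  .#.#. -> .   bit 10 = 0  t=0,i=2
  .#..# -> .   bit 9 = 0  t=0,i=9
  .#... -> .   bit 8 = 0  t=1,i=19
  ..### -> #   bit 7 = 1  t=1,i=13
  ..##. -> #   bit 6 = 1  t=1,i=5
  ..#.# -> .   bit 5 = 0  t=0,i=1
  ..#.. -> #   bit 4 = 1  t=0,i=18
  ...## -> #   bit 3 = 1  t=1,i=4
  ...#. -> #   bit 2 = 1  t=7,i=11
  ....# -> .   bit 1 = 0  t=1,i=3
  ..... -> #   bit 0 = 1  t=1,i=1
  bits 10111000110010110110000011011101 = 3100336349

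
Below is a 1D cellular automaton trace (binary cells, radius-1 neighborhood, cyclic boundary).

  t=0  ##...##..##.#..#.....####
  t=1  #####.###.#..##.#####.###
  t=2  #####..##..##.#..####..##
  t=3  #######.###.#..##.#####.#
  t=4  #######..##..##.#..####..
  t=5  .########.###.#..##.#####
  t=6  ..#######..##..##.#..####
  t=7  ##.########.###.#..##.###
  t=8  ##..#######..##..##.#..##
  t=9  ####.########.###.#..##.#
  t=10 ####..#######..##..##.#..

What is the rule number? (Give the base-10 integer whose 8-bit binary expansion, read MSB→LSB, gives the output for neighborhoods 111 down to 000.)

  [7] ### => #  t=0,i=0
  [6] ##. => #  t=0,i=1
  [5] #.# => .  t=0,i=11
  [4] #.. => #  t=0,i=2
  [3] .## => .  t=0,i=5
  [2] .#. => .  t=0,i=12
  [1] ..# => #  t=0,i=4
  [0] ... => #  t=0,i=3
  bits 11010011 = 211

211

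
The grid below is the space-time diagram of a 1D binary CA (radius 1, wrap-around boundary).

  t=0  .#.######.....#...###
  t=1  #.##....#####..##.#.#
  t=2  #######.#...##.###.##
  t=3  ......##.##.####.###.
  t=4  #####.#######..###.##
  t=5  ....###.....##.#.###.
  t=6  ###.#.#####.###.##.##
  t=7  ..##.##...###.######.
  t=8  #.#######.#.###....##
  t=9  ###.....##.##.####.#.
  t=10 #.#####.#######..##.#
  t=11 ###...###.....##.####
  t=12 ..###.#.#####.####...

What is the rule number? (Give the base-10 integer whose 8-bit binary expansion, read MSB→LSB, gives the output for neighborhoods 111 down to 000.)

121

  nb ###: next=.  (t=0,i=4, bit7=0)
  nb ##.: next=#  (t=0,i=8, bit6=1)
  nb #.#: next=#  (t=0,i=0, bit5=1)
  nb #..: next=#  (t=0,i=9, bit4=1)
  nb .##: next=#  (t=0,i=3, bit3=1)
  nb .#.: next=.  (t=0,i=1, bit2=0)
  nb ..#: next=.  (t=0,i=13, bit1=0)
  nb ...: next=#  (t=0,i=10, bit0=1)
  bits 01111001 = 121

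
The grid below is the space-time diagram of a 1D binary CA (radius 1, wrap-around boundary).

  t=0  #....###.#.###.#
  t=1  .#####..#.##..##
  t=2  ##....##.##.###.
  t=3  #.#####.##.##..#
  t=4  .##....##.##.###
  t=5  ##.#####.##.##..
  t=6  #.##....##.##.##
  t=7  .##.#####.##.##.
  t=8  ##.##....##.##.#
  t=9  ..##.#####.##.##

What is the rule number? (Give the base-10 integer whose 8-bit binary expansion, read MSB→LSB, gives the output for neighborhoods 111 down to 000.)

  [7] ### => .  t=0,i=6
  [6] ##. => .  t=0,i=0
  [5] #.# => #  t=0,i=8
  [4] #.. => #  t=0,i=1
  [3] .## => #  t=0,i=5
  [2] .#. => .  t=0,i=9
  [1] ..# => #  t=0,i=4
  [0] ... => #  t=0,i=2
  bits 00111011 = 59

59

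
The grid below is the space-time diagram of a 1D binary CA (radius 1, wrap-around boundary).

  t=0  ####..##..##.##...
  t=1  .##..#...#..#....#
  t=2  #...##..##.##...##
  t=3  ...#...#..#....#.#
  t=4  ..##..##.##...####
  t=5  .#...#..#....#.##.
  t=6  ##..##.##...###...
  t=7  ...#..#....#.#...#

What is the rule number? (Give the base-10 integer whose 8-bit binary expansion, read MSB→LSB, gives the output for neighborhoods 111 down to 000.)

166

  [7] ### => #  t=0,i=1
  [6] ##. => .  t=0,i=3
  [5] #.# => #  t=0,i=12
  [4] #.. => .  t=0,i=4
  [3] .## => .  t=0,i=0
  [2] .#. => #  t=1,i=5
  [1] ..# => #  t=0,i=5
  [0] ... => .  t=0,i=16
  bits 10100110 = 166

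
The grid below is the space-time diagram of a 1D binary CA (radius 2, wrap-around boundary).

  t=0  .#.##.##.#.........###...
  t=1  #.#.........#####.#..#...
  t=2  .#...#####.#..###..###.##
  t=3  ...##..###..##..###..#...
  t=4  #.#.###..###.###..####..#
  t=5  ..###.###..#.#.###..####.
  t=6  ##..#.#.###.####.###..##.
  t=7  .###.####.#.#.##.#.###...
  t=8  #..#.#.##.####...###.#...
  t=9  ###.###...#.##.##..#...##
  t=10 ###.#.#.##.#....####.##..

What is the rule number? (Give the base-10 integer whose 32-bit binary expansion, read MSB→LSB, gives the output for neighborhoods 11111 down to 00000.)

  [31] ##### => #  t=1,i=14
  [30] ####. => #  t=1,i=15
  [29] ###.# => #  t=1,i=16
  [28] ###.. => #  t=0,i=21
  [27] ##.## => .  t=0,i=5
  [26] ##.#. => .  t=0,i=8
  [25] ##..# => #  t=2,i=17
  [24] ##... => .  t=0,i=22
  [23] #.### => #  t=4,i=4
  [22] #.##. => .  t=0,i=3
  [21] #.#.# => #  t=4,i=2
  [20] #.#.. => .  t=0,i=9
  [19] #..## => #  t=2,i=13
  [18] #..#. => #  t=1,i=20
  [17] #...# => #  t=1,i=23
  [16] #.... => .  t=0,i=11
  [15] .#### => .  t=1,i=13
  [14] .###. => .  t=0,i=20
  [13] .##.# => .  t=0,i=4
  [12] .##.. => #  t=3,i=4
  [11] .#.## => #  t=0,i=2
  [10] .#.#. => #  t=1,i=1
  [9] .#..# => #  t=1,i=19
  [8] .#... => .  t=0,i=10
  [7] ..### => .  t=0,i=19
  [6] ..##. => .  t=3,i=3
  [5] ..#.# => .  t=0,i=1
  [4] ..#.. => #  t=1,i=21
  [3] ...## => #  t=0,i=18
  [2] ...#. => #  t=0,i=0
  [1] ....# => .  t=0,i=17
  [0] ..... => #  t=0,i=12
  bits 11110010101011100001111000011101 = 4071497245

4071497245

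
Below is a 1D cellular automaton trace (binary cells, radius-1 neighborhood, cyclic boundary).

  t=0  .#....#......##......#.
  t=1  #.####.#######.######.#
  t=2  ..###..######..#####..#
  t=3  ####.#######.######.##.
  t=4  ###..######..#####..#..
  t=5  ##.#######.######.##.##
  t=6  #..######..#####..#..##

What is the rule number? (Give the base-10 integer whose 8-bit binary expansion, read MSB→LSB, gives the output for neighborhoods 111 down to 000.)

  ###|#  b7=1 t=1,i=3
  ##.|.  b6=0 t=0,i=14
  #.#|.  b5=0 t=1,i=1
  #..|#  b4=1 t=0,i=2
  .##|#  b3=1 t=0,i=13
  .#.|.  b2=0 t=0,i=1
  ..#|#  b1=1 t=0,i=0
  ...|#  b0=1 t=0,i=3
  bits 10011011 = 155

155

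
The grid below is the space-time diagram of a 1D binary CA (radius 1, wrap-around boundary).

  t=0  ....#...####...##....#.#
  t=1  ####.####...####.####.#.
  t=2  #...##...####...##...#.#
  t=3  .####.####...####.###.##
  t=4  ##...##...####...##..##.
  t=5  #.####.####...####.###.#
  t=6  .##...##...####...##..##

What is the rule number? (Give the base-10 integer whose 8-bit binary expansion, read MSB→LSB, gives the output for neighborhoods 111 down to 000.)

59

  ### -> .   bit 7 = 0  t=0,i=9
  ##. -> .   bit 6 = 0  t=0,i=11
  #.# -> #   bit 5 = 1  t=0,i=22
  #.. -> #   bit 4 = 1  t=0,i=0
  .## -> #   bit 3 = 1  t=0,i=8
  .#. -> .   bit 2 = 0  t=0,i=4
  ..# -> #   bit 1 = 1  t=0,i=3
  ... -> #   bit 0 = 1  t=0,i=1
  bits 00111011 = 59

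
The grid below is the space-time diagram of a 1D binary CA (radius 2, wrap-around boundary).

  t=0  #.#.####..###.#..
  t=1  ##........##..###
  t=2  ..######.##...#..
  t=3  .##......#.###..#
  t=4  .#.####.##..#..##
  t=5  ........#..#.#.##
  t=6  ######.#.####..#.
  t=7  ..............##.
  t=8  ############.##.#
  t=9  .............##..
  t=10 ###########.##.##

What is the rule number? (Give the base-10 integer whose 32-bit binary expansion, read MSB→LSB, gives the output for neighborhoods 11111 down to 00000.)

  [31] ##### => .  t=1,i=16
  [30] ####. => .  t=0,i=6
  [29] ###.# => .  t=0,i=12
  [28] ###.. => .  t=0,i=7
  [27] ##.## => .  t=2,i=8
  [26] ##.#. => .  t=0,i=13
  [25] ##..# => .  t=0,i=8
  [24] ##... => #  t=1,i=2
  [23] #.### => .  t=0,i=4
  [22] #.##. => #  t=2,i=9
  [21] #.#.# => .  t=0,i=2
  [20] #.#.. => #  t=0,i=14
  [19] #..## => .  t=0,i=9
  [18] #..#. => #  t=0,i=16
  [17] #...# => #  t=2,i=12
  [16] #.... => #  t=1,i=3
  [15] .#### => .  t=0,i=5
  [14] .###. => #  t=0,i=11
  [13] .##.# => #  t=4,i=16
  [12] .##.. => .  t=1,i=11
  [11] .#.## => .  t=0,i=3
  [10] .#.#. => #  t=0,i=1
  [9] .#..# => #  t=0,i=15
  [8] .#... => .  t=2,i=15
  [7] ..### => #  t=0,i=10
  [6] ..##. => #  t=1,i=10
  [5] ..#.# => #  t=0,i=0
  [4] ..#.. => .  t=2,i=14
  [3] ...## => #  t=1,i=9
  [2] ...#. => #  t=2,i=13
  [1] ....# => .  t=1,i=8
  [0] ..... => #  t=1,i=4
  bits 00000001010101110110011011101101 = 22505197

22505197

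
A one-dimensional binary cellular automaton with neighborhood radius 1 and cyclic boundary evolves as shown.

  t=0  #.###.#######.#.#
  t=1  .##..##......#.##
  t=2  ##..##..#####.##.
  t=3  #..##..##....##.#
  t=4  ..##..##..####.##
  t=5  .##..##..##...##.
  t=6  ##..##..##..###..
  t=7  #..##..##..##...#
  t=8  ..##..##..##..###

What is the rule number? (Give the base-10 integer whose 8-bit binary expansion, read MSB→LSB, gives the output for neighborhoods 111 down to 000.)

43

  nb ###: next=.  (t=0,i=3, bit7=0)
  nb ##.: next=.  (t=0,i=0, bit6=0)
  nb #.#: next=#  (t=0,i=1, bit5=1)
  nb #..: next=.  (t=1,i=3, bit4=0)
  nb .##: next=#  (t=0,i=2, bit3=1)
  nb .#.: next=.  (t=0,i=14, bit2=0)
  nb ..#: next=#  (t=1,i=4, bit1=1)
  nb ...: next=#  (t=1,i=8, bit0=1)
  bits 00101011 = 43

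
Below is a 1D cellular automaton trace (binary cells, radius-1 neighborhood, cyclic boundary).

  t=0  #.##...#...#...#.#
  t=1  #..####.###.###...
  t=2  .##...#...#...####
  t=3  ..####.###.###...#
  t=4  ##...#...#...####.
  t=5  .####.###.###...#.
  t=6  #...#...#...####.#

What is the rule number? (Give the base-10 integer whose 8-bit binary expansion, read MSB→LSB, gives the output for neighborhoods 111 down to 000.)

  [7] ### => .  t=1,i=4
  [6] ##. => #  t=0,i=0
  [5] #.# => .  t=0,i=1
  [4] #.. => #  t=0,i=4
  [3] .## => .  t=0,i=2
  [2] .#. => .  t=0,i=7
  [1] ..# => #  t=0,i=6
  [0] ... => #  t=0,i=5
  bits 01010011 = 83

83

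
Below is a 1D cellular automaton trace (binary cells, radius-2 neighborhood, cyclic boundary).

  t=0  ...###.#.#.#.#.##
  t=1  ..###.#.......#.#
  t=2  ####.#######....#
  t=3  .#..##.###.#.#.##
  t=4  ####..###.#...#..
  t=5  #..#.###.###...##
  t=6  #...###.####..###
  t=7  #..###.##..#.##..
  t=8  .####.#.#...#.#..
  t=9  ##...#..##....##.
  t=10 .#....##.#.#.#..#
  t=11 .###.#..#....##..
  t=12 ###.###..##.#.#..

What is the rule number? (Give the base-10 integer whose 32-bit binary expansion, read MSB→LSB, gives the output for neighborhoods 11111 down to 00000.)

2627296137

  ##### -> #   bit 31 = 1  t=2,i=1
  ####. -> .   bit 30 = 0  t=2,i=2
  ###.# -> .   bit 29 = 0  t=0,i=5
  ###.. -> #   bit 28 = 1  t=2,i=11
  ##.## -> #   bit 27 = 1  t=2,i=4
  ##.#. -> #   bit 26 = 1  t=0,i=6
  ##..# -> .   bit 25 = 0  t=4,i=4
  ##... -> .   bit 24 = 0  t=0,i=0
  #.### -> #   bit 23 = 1  t=2,i=5
  #.##. -> .   bit 22 = 0  t=0,i=15
  #.#.# -> .   bit 21 = 0  t=0,i=7
  #.#.. -> #   bit 20 = 1  t=1,i=6
  #..## -> #   bit 19 = 1  t=1,i=1
  #..#. -> .   bit 18 = 0  t=5,i=2
  #...# -> .   bit 17 = 0  t=0,i=1
  #.... -> #   bit 16 = 1  t=1,i=8
  .#### -> .   bit 15 = 0  t=2,i=0
  .###. -> #   bit 14 = 1  t=0,i=4
  .##.# -> .   bit 13 = 0  t=3,i=5
  .##.. -> #   bit 12 = 1  t=0,i=16
  .#.## -> #   bit 11 = 1  t=0,i=14
  .#.#. -> .   bit 10 = 0  t=0,i=8
  .#..# -> #   bit 9 = 1  t=1,i=0
  .#... -> #   bit 8 = 1  t=1,i=7
  ..### -> #   bit 7 = 1  t=0,i=3
  ..##. -> .   bit 6 = 0  t=3,i=4
  ..#.# -> .   bit 5 = 0  t=1,i=14
  ..#.. -> .   bit 4 = 0  t=4,i=14
  ...## -> #   bit 3 = 1  t=0,i=2
  ...#. -> .   bit 2 = 0  t=1,i=13
  ....# -> .   bit 1 = 0  t=1,i=12
  ..... -> #   bit 0 = 1  t=1,i=9
  bits 10011100100110010101101110001001 = 2627296137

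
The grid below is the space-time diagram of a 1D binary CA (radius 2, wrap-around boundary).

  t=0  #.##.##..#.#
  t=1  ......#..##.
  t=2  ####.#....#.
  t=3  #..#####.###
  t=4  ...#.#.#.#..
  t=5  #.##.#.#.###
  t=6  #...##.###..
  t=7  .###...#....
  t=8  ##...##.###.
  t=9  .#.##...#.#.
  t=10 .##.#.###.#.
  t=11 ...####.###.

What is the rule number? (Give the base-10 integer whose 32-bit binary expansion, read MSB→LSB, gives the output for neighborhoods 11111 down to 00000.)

  #####|#  b31=1 t=3,i=5
  ####.|.  b30=0 t=2,i=2
  ###.#|#  b29=1 t=2,i=3
  ###..|.  b28=0 t=3,i=0
  ##.##|.  b27=0 t=0,i=1
  ##.#.|#  b26=1 t=2,i=4
  ##..#|.  b25=0 t=0,i=7
  ##...|.  b24=0 t=1,i=11
  #.###|#  b23=1 t=2,i=0
  #.##.|.  b22=0 t=0,i=2
  #.#.#|#  b21=1 t=4,i=5
  #.#..|#  b20=1 t=2,i=5
  #..##|.  b19=0 t=1,i=8
  #..#.|.  b18=0 t=0,i=8
  #...#|#  b17=1 t=6,i=2
  #....|#  b16=1 t=1,i=0
  .####|.  b15=0 t=2,i=1
  .###.|.  b14=0 t=6,i=8
  .##.#|.  b13=0 t=0,i=0
  .##..|#  b12=1 t=0,i=6
  .#.##|#  b11=1 t=0,i=10
  .#.#.|.  b10=0 t=4,i=4
  .#..#|.  b9=0 t=1,i=7
  .#...|#  b8=1 t=2,i=6
  ..###|#  b7=1 t=3,i=3
  ..##.|.  b6=0 t=1,i=9
  ..#.#|#  b5=1 t=0,i=9
  ..#..|.  b4=0 t=1,i=6
  ...##|#  b3=1 t=6,i=3
  ...#.|#  b2=1 t=1,i=5
  ....#|.  b1=0 t=1,i=4
  .....|#  b0=1 t=1,i=1
  bits 10100100101100110001100110101101 = 2763200941

2763200941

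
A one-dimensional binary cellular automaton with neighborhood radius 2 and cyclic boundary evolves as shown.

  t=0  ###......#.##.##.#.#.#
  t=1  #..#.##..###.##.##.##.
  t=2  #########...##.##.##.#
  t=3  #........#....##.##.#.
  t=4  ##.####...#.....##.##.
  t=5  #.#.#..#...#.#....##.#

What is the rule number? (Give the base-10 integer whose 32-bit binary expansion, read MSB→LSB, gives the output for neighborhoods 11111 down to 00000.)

259824417

  ##### -> .   bit 31 = 0  t=2,i=1
  ####. -> .   bit 30 = 0  t=0,i=1
  ###.# -> .   bit 29 = 0  t=1,i=11
  ###.. -> .   bit 28 = 0  t=0,i=2
  ##.## -> #   bit 27 = 1  t=0,i=13
  ##.#. -> #   bit 26 = 1  t=0,i=16
  ##..# -> #   bit 25 = 1  t=1,i=7
  ##... -> #   bit 24 = 1  t=0,i=3
  #.### -> .   bit 23 = 0  t=0,i=21
  #.##. -> #   bit 22 = 1  t=0,i=11
  #.#.# -> #   bit 21 = 1  t=0,i=17
  #.#.. -> #   bit 20 = 1  t=1,i=0
  #..## -> #   bit 19 = 1  t=1,i=8
  #..#. -> #   bit 18 = 1  t=1,i=2
  #...# -> .   bit 17 = 0  t=2,i=10
  #.... -> .   bit 16 = 0  t=0,i=4
  .#### -> #   bit 15 = 1  t=0,i=0
  .###. -> .   bit 14 = 0  t=1,i=10
  .##.# -> .   bit 13 = 0  t=0,i=12
  .##.. -> #   bit 12 = 1  t=1,i=6
  .#.## -> #   bit 11 = 1  t=0,i=10
  .#.#. -> .   bit 10 = 0  t=0,i=18
  .#..# -> #   bit 9 = 1  t=1,i=1
  .#... -> #   bit 8 = 1  t=3,i=1
  ..### -> .   bit 7 = 0  t=1,i=9
  ..##. -> .   bit 6 = 0  t=2,i=12
  ..#.# -> #   bit 5 = 1  t=0,i=9
  ..#.. -> .   bit 4 = 0  t=3,i=9
  ...## -> .   bit 3 = 0  t=2,i=11
  ...#. -> .   bit 2 = 0  t=0,i=8
  ....# -> .   bit 1 = 0  t=0,i=7
  ..... -> #   bit 0 = 1  t=0,i=5
  bits 00001111011111001001101100100001 = 259824417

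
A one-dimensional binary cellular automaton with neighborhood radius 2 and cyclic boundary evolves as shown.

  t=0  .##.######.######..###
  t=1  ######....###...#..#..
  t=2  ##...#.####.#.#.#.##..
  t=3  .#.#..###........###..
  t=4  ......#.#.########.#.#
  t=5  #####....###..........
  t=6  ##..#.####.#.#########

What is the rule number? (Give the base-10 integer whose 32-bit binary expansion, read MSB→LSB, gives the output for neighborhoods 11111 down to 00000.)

  #####|.  b31=0 t=0,i=6
  ####.|.  b30=0 t=0,i=8
  ###.#|.  b29=0 t=0,i=9
  ###..|#  b28=1 t=0,i=16
  ##.##|#  b27=1 t=0,i=0
  ##.#.|.  b26=0 t=2,i=11
  ##..#|.  b25=0 t=0,i=17
  ##...|.  b24=0 t=1,i=6
  #.###|#  b23=1 t=0,i=4
  #.##.|#  b22=1 t=0,i=1
  #.#.#|.  b21=0 t=2,i=12
  #.#..|.  b20=0 t=3,i=3
  #..##|.  b19=0 t=0,i=18
  #..#.|#  b18=1 t=1,i=18
  #...#|#  b17=1 t=1,i=14
  #....|#  b16=1 t=1,i=7
  .####|#  b15=1 t=0,i=5
  .###.|.  b14=0 t=0,i=20
  .##.#|#  b13=1 t=0,i=2
  .##..|#  b12=1 t=2,i=1
  .#.##|#  b11=1 t=2,i=6
  .#.#.|.  b10=0 t=2,i=13
  .#..#|.  b9=0 t=1,i=17
  .#...|#  b8=1 t=4,i=0
  ..###|#  b7=1 t=0,i=19
  ..##.|.  b6=0 t=2,i=0
  ..#.#|.  b5=0 t=2,i=5
  ..#..|#  b4=1 t=1,i=16
  ...##|#  b3=1 t=1,i=9
  ...#.|.  b2=0 t=1,i=15
  ....#|#  b1=1 t=1,i=8
  .....|#  b0=1 t=3,i=11
  bits 00011000110001111011100110011011 = 415742363

415742363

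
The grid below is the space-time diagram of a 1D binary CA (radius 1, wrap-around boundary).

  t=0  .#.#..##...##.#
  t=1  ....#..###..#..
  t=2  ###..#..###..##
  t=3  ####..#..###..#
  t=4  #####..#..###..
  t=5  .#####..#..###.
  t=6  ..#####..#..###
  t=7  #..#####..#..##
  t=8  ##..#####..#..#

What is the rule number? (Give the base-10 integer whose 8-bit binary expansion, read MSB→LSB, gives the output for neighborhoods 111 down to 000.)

209

  nb ###: next=#  (t=1,i=8, bit7=1)
  nb ##.: next=#  (t=0,i=7, bit6=1)
  nb #.#: next=.  (t=0,i=0, bit5=0)
  nb #..: next=#  (t=0,i=4, bit4=1)
  nb .##: next=.  (t=0,i=6, bit3=0)
  nb .#.: next=.  (t=0,i=1, bit2=0)
  nb ..#: next=.  (t=0,i=5, bit1=0)
  nb ...: next=#  (t=0,i=9, bit0=1)
  bits 11010001 = 209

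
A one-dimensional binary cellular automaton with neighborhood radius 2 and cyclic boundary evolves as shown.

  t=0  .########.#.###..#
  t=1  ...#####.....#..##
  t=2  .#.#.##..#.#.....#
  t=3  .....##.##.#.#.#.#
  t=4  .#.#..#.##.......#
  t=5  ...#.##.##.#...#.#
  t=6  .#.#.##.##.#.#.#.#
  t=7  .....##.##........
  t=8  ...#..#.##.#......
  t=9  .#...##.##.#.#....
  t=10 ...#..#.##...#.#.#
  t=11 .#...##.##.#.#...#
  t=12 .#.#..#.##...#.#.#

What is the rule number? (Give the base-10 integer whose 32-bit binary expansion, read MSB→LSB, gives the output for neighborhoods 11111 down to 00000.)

3226955938

  #####|#  b31=1 t=0,i=3
  ####.|#  b30=1 t=0,i=7
  ###.#|.  b29=0 t=0,i=8
  ###..|.  b28=0 t=0,i=14
  ##.##|.  b27=0 t=3,i=7
  ##.#.|.  b26=0 t=0,i=9
  ##..#|.  b25=0 t=0,i=15
  ##...|.  b24=0 t=1,i=0
  #.###|.  b23=0 t=0,i=1
  #.##.|#  b22=1 t=2,i=5
  #.#.#|.  b21=0 t=0,i=10
  #.#..|#  b20=1 t=2,i=11
  #..##|.  b19=0 t=1,i=15
  #..#.|#  b18=1 t=0,i=16
  #...#|#  b17=1 t=1,i=1
  #....|#  b16=1 t=1,i=9
  .####|.  b15=0 t=0,i=2
  .###.|#  b14=1 t=0,i=13
  .##.#|#  b13=1 t=3,i=6
  .##..|#  b12=1 t=1,i=17
  .#.##|.  b11=0 t=0,i=0
  .#.#.|.  b10=0 t=2,i=0
  .#..#|.  b9=0 t=1,i=14
  .#...|.  b8=0 t=2,i=12
  ..###|#  b7=1 t=1,i=3
  ..##.|.  b6=0 t=1,i=16
  ..#.#|#  b5=1 t=0,i=17
  ..#..|.  b4=0 t=1,i=13
  ...##|.  b3=0 t=1,i=2
  ...#.|.  b2=0 t=1,i=12
  ....#|#  b1=1 t=1,i=11
  .....|.  b0=0 t=1,i=10
  bits 11000000010101110111000010100010 = 3226955938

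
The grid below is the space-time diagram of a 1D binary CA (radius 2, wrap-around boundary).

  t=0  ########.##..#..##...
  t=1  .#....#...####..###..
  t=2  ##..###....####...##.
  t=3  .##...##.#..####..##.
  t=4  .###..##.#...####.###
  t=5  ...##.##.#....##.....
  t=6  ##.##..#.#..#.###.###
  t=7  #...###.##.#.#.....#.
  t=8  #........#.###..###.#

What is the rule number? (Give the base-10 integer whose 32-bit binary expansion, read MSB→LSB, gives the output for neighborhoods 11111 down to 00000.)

  #####|.  b31=0 t=0,i=2
  ####.|#  b30=1 t=0,i=6
  ###.#|.  b29=0 t=0,i=7
  ###..|#  b28=1 t=1,i=13
  ##.##|.  b27=0 t=0,i=8
  ##.#.|.  b26=0 t=3,i=8
  ##..#|#  b25=1 t=0,i=11
  ##...|#  b24=1 t=0,i=18
  #.###|.  b23=0 t=4,i=1
  #.##.|.  b22=0 t=0,i=9
  #.#.#|#  b21=1 t=7,i=11
  #.#..|#  b20=1 t=3,i=9
  #..##|.  b19=0 t=0,i=15
  #..#.|#  b18=1 t=0,i=12
  #...#|.  b17=0 t=0,i=19
  #....|.  b16=0 t=1,i=3
  .####|#  b15=1 t=0,i=1
  .###.|.  b14=0 t=1,i=17
  .##.#|#  b13=1 t=2,i=19
  .##..|#  b12=1 t=0,i=10
  .#.##|#  b11=1 t=6,i=13
  .#.#.|#  b10=1 t=6,i=8
  .#..#|.  b9=0 t=0,i=14
  .#...|.  b8=0 t=1,i=2
  ..###|.  b7=0 t=0,i=0
  ..##.|#  b6=1 t=0,i=16
  ..#.#|.  b5=0 t=6,i=7
  ..#..|#  b4=1 t=0,i=13
  ...##|.  b3=0 t=0,i=20
  ...#.|#  b2=1 t=1,i=0
  ....#|#  b1=1 t=1,i=4
  .....|#  b0=1 t=5,i=0
  bits 01010011001101001011110001010111 = 1395965015

1395965015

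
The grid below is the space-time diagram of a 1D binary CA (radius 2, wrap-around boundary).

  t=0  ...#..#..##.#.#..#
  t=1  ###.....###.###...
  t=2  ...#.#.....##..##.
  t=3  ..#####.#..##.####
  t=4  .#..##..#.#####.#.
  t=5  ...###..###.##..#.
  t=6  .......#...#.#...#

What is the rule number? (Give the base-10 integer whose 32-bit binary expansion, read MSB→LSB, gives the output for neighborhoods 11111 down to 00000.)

  [31] ##### => #  t=3,i=4
  [30] ####. => #  t=3,i=5
  [29] ###.# => .  t=1,i=10
  [28] ###.. => .  t=1,i=2
  [27] ##.## => #  t=1,i=11
  [26] ##.#. => .  t=0,i=11
  [25] ##..# => .  t=2,i=13
  [24] ##... => #  t=1,i=3
  [23] #.### => #  t=1,i=12
  [22] #.##. => .  t=5,i=12
  [21] #.#.# => #  t=0,i=12
  [20] #.#.. => #  t=0,i=14
  [19] #..## => #  t=0,i=8
  [18] #..#. => .  t=0,i=5
  [17] #...# => #  t=0,i=1
  [16] #.... => .  t=1,i=4
  [15] .#### => .  t=3,i=3
  [14] .###. => .  t=1,i=1
  [13] .##.# => #  t=0,i=10
  [12] .##.. => #  t=2,i=12
  [11] .#.## => #  t=4,i=9
  [10] .#.#. => #  t=0,i=13
  [9] .#..# => .  t=0,i=4
  [8] .#... => #  t=0,i=0
  [7] ..### => .  t=1,i=0
  [6] ..##. => #  t=0,i=9
  [5] ..#.# => #  t=2,i=3
  [4] ..#.. => .  t=0,i=3
  [3] ...## => .  t=1,i=7
  [2] ...#. => #  t=0,i=2
  [1] ....# => .  t=1,i=6
  [0] ..... => #  t=1,i=5
  bits 11001001101110100011110101100101 = 3384425829

3384425829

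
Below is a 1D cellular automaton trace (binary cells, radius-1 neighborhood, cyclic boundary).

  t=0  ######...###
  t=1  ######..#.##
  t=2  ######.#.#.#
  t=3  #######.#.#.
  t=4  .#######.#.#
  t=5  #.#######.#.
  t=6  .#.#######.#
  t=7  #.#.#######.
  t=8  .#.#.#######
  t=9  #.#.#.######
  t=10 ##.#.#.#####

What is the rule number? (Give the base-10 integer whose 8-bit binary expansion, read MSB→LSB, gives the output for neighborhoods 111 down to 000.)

  ###|#  b7=1 t=0,i=0
  ##.|#  b6=1 t=0,i=5
  #.#|#  b5=1 t=1,i=9
  #..|.  b4=0 t=0,i=6
  .##|.  b3=0 t=0,i=9
  .#.|.  b2=0 t=1,i=8
  ..#|#  b1=1 t=0,i=8
  ...|.  b0=0 t=0,i=7
  bits 11100010 = 226

226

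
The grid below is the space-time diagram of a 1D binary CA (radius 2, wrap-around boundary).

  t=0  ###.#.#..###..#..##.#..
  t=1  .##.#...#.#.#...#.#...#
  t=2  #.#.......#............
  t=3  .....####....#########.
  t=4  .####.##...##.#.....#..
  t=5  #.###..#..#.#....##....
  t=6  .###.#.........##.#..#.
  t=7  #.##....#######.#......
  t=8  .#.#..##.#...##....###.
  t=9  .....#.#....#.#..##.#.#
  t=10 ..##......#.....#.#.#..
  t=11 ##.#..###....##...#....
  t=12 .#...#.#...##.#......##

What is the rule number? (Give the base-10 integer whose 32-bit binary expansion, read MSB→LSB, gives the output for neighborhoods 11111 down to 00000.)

1655240715

  [31] ##### => .  t=3,i=15
  [30] ####. => #  t=3,i=7
  [29] ###.# => #  t=0,i=2
  [28] ###.. => .  t=0,i=11
  [27] ##.## => .  t=4,i=5
  [26] ##.#. => .  t=0,i=3
  [25] ##..# => #  t=0,i=12
  [24] ##... => .  t=3,i=9
  [23] #.### => #  t=5,i=2
  [22] #.##. => .  t=1,i=1
  [21] #.#.# => #  t=0,i=4
  [20] #.#.. => .  t=0,i=6
  [19] #..## => #  t=0,i=8
  [18] #..#. => .  t=0,i=13
  [17] #...# => .  t=1,i=6
  [16] #.... => .  t=2,i=4
  [15] .#### => #  t=3,i=6
  [14] .###. => #  t=0,i=1
  [13] .##.# => #  t=0,i=18
  [12] .##.. => #  t=4,i=7
  [11] .#.## => #  t=1,i=0
  [10] .#.#. => .  t=0,i=5
  [9] .#..# => .  t=0,i=7
  [8] .#... => .  t=1,i=5
  [7] ..### => .  t=0,i=0
  [6] ..##. => .  t=0,i=17
  [5] ..#.# => .  t=1,i=8
  [4] ..#.. => .  t=0,i=14
  [3] ...## => #  t=3,i=4
  [2] ...#. => .  t=1,i=7
  [1] ....# => #  t=2,i=8
  [0] ..... => #  t=2,i=5
  bits 01100010101010001111100000001011 = 1655240715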